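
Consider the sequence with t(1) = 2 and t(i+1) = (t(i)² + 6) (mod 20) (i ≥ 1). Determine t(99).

6

Listing terms: t(1) = 2, t(2) = 10, t(3) = 6, t(4) = 2.
The sequence repeats with period 3.
So t(99) = t(1 + ((99-1) mod 3)) = t(3) = 6.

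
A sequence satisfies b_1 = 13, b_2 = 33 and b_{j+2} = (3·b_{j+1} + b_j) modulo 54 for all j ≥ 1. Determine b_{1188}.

48

We have b_1 = 13,  b_2 = 33,  b_3 = 4,  b_4 = 45,  b_5 = 31,  b_6 = 30,  b_7 = 13,  b_8 = 15,  b_9 = 4,  b_{10} = 27,  b_{11} = 31,  b_{12} = 12,  b_{13} = 13,  b_{14} = 51,  b_{15} = 4,  b_{16} = 9,  b_{17} = 31,  b_{18} = 48,  b_{19} = 13,  b_{20} = 33.
The sequence repeats with period 18.
(1188 - 1) mod 18 = 17, so b_{1188} = b_{18} = 48.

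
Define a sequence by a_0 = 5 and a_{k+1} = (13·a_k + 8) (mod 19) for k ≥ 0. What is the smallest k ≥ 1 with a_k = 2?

Listing terms: a_0 = 5, a_1 = 16, a_2 = 7, a_3 = 4, a_4 = 3, a_5 = 9, a_6 = 11, a_7 = 18, a_8 = 14, a_9 = 0, a_{10} = 8, a_{11} = 17, a_{12} = 1, a_{13} = 2, a_{14} = 15, a_{15} = 13, a_{16} = 6, a_{17} = 10, a_{18} = 5.
Since a_{18} = a_0 = 5, the sequence is periodic with period 18.
The value 2 first appears (with k ≥ 1) at a_{13}.

13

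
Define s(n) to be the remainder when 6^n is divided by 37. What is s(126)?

36

s(1) = 6; s(2) = 36; s(3) = 31; s(4) = 1; s(5) = 6.
The sequence repeats with period 4.
(126 - 1) mod 4 = 1, so s(126) = s(2) = 36.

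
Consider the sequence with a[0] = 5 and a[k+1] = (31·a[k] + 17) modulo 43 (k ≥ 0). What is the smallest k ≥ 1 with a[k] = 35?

14

We have a[0] = 5,  a[1] = 0,  a[2] = 17,  a[3] = 28,  a[4] = 25,  a[5] = 18,  a[6] = 16,  a[7] = 40,  a[8] = 10,  a[9] = 26,  a[10] = 6,  a[11] = 31,  a[12] = 32,  a[13] = 20,  a[14] = 35,  a[15] = 27,  a[16] = 37,  a[17] = 3,  a[18] = 24,  a[19] = 30,  a[20] = 1,  a[21] = 5.
The sequence repeats with period 21.
The value 35 first appears (with k ≥ 1) at a[14].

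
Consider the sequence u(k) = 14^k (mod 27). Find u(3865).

Listing terms: u(1) = 14; u(2) = 7; u(3) = 17; u(4) = 22; u(5) = 11; u(6) = 19; u(7) = 23; u(8) = 25; u(9) = 26; u(10) = 13; u(11) = 20; u(12) = 10; u(13) = 5; u(14) = 16; u(15) = 8; u(16) = 4; u(17) = 2; u(18) = 1; u(19) = 14.
The sequence repeats with period 18.
So u(3865) = u(1 + ((3865-1) mod 18)) = u(13) = 5.

5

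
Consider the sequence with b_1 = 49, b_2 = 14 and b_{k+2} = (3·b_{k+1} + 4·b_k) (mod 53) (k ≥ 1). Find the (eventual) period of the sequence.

26

b_1 = 49,  b_2 = 14,  b_3 = 26,  b_4 = 28,  b_5 = 29,  b_6 = 40,  b_7 = 24,  b_8 = 20,  b_9 = 50,  b_{10} = 18,  b_{11} = 42,  b_{12} = 39,  b_{13} = 20,  b_{14} = 4,  b_{15} = 39,  b_{16} = 27,  b_{17} = 25,  b_{18} = 24,  b_{19} = 13,  b_{20} = 29,  b_{21} = 33,  b_{22} = 3,  b_{23} = 35,  b_{24} = 11,  b_{25} = 14,  b_{26} = 33,  b_{27} = 49,  b_{28} = 14.
The sequence repeats with period 26.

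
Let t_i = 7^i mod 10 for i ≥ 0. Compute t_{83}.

3

t_0 = 1; t_1 = 7; t_2 = 9; t_3 = 3; t_4 = 1.
The sequence repeats with period 4.
So t_{83} = t_{0 + ((83-0) mod 4)} = t_3 = 3.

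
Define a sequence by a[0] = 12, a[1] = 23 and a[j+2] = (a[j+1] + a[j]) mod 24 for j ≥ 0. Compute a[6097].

Computing terms: a[0] = 12,  a[1] = 23,  a[2] = 11,  a[3] = 10,  a[4] = 21,  a[5] = 7,  a[6] = 4,  a[7] = 11,  a[8] = 15,  a[9] = 2,  a[10] = 17,  a[11] = 19,  a[12] = 12,  a[13] = 7,  a[14] = 19,  a[15] = 2,  a[16] = 21,  a[17] = 23,  a[18] = 20,  a[19] = 19,  a[20] = 15,  a[21] = 10,  a[22] = 1,  a[23] = 11,  a[24] = 12,  a[25] = 23.
The sequence repeats with period 24.
(6097 - 0) mod 24 = 1, so a[6097] = a[1] = 23.

23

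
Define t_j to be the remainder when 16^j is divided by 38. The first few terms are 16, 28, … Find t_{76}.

24

Computing terms: t_1 = 16; t_2 = 28; t_3 = 30; t_4 = 24; t_5 = 4; t_6 = 26; t_7 = 36; t_8 = 6; t_9 = 20; t_{10} = 16.
The sequence repeats with period 9.
So t_{76} = t_{1 + ((76-1) mod 9)} = t_4 = 24.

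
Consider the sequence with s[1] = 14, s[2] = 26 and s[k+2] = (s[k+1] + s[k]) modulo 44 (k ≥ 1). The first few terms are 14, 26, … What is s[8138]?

We have s[1] = 14,  s[2] = 26,  s[3] = 40,  s[4] = 22,  s[5] = 18,  s[6] = 40,  s[7] = 14,  s[8] = 10,  s[9] = 24,  s[10] = 34,  s[11] = 14,  s[12] = 4,  s[13] = 18,  s[14] = 22,  s[15] = 40,  s[16] = 18,  s[17] = 14,  s[18] = 32,  s[19] = 2,  s[20] = 34,  s[21] = 36,  s[22] = 26,  s[23] = 18,  s[24] = 0,  s[25] = 18,  s[26] = 18,  s[27] = 36,  s[28] = 10,  s[29] = 2,  s[30] = 12,  s[31] = 14,  s[32] = 26.
Since (s[31], s[32]) = (s[1], s[2]) = (14, 26) (two consecutive terms determine the rest), the sequence is periodic with period 30.
(8138 - 1) mod 30 = 7, so s[8138] = s[8] = 10.

10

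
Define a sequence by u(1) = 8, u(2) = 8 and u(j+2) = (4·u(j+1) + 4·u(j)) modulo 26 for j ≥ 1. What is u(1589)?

24

Listing terms: u(1) = 8; u(2) = 8; u(3) = 12; u(4) = 2; u(5) = 4; u(6) = 24; u(7) = 8; u(8) = 24; u(9) = 24; u(10) = 10; u(11) = 6; u(12) = 12; u(13) = 20; u(14) = 24; u(15) = 20; u(16) = 20; u(17) = 4; u(18) = 18; u(19) = 10; u(20) = 8; u(21) = 20; u(22) = 8; u(23) = 8.
The sequence repeats with period 21.
(1589 - 1) mod 21 = 13, so u(1589) = u(14) = 24.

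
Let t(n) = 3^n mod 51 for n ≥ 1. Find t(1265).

We have t(1) = 3; t(2) = 9; t(3) = 27; t(4) = 30; t(5) = 39; t(6) = 15; t(7) = 45; t(8) = 33; t(9) = 48; t(10) = 42; t(11) = 24; t(12) = 21; t(13) = 12; t(14) = 36; t(15) = 6; t(16) = 18; t(17) = 3.
Since t(17) = t(1) = 3, the sequence is periodic with period 16.
So t(1265) = t(1 + ((1265-1) mod 16)) = t(1) = 3.

3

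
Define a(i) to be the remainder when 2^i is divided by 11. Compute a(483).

a(1) = 2, a(2) = 4, a(3) = 8, a(4) = 5, a(5) = 10, a(6) = 9, a(7) = 7, a(8) = 3, a(9) = 6, a(10) = 1, a(11) = 2.
The sequence repeats with period 10.
So a(483) = a(1 + ((483-1) mod 10)) = a(3) = 8.

8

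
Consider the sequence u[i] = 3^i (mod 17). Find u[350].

2

u[0] = 1, u[1] = 3, u[2] = 9, u[3] = 10, u[4] = 13, u[5] = 5, u[6] = 15, u[7] = 11, u[8] = 16, u[9] = 14, u[10] = 8, u[11] = 7, u[12] = 4, u[13] = 12, u[14] = 2, u[15] = 6, u[16] = 1.
Since u[16] = u[0] = 1, the sequence is periodic with period 16.
So u[350] = u[0 + ((350-0) mod 16)] = u[14] = 2.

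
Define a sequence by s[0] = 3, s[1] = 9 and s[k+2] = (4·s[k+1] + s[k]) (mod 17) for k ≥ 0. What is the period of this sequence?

Listing terms: s[0] = 3; s[1] = 9; s[2] = 5; s[3] = 12; s[4] = 2; s[5] = 3; s[6] = 14; s[7] = 8; s[8] = 12; s[9] = 5; s[10] = 15; s[11] = 14; s[12] = 3; s[13] = 9.
Since (s[12], s[13]) = (s[0], s[1]) = (3, 9) (two consecutive terms determine the rest), the sequence is periodic with period 12.

12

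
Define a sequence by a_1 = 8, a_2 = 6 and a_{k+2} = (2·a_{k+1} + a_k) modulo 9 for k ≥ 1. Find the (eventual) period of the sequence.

We have a_1 = 8, a_2 = 6, a_3 = 2, a_4 = 1, a_5 = 4, a_6 = 0, a_7 = 4, a_8 = 8, a_9 = 2, a_{10} = 3, a_{11} = 8, a_{12} = 1, a_{13} = 1, a_{14} = 3, a_{15} = 7, a_{16} = 8, a_{17} = 5, a_{18} = 0, a_{19} = 5, a_{20} = 1, a_{21} = 7, a_{22} = 6, a_{23} = 1, a_{24} = 8, a_{25} = 8, a_{26} = 6.
The sequence repeats with period 24.

24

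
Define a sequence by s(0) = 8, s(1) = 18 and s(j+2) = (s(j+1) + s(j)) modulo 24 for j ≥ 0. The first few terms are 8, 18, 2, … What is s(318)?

16

Listing terms: s(0) = 8,  s(1) = 18,  s(2) = 2,  s(3) = 20,  s(4) = 22,  s(5) = 18,  s(6) = 16,  s(7) = 10,  s(8) = 2,  s(9) = 12,  s(10) = 14,  s(11) = 2,  s(12) = 16,  s(13) = 18,  s(14) = 10,  s(15) = 4,  s(16) = 14,  s(17) = 18,  s(18) = 8,  s(19) = 2,  s(20) = 10,  s(21) = 12,  s(22) = 22,  s(23) = 10,  s(24) = 8,  s(25) = 18.
Since (s(24), s(25)) = (s(0), s(1)) = (8, 18) (two consecutive terms determine the rest), the sequence is periodic with period 24.
So s(318) = s(0 + ((318-0) mod 24)) = s(6) = 16.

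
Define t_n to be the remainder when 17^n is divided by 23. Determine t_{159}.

Computing terms: t_0 = 1,  t_1 = 17,  t_2 = 13,  t_3 = 14,  t_4 = 8,  t_5 = 21,  t_6 = 12,  t_7 = 20,  t_8 = 18,  t_9 = 7,  t_{10} = 4,  t_{11} = 22,  t_{12} = 6,  t_{13} = 10,  t_{14} = 9,  t_{15} = 15,  t_{16} = 2,  t_{17} = 11,  t_{18} = 3,  t_{19} = 5,  t_{20} = 16,  t_{21} = 19,  t_{22} = 1.
Since t_{22} = t_0 = 1, the sequence is periodic with period 22.
(159 - 0) mod 22 = 5, so t_{159} = t_5 = 21.

21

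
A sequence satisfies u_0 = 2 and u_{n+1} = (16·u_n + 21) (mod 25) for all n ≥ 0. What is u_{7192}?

u_0 = 2, u_1 = 3, u_2 = 19, u_3 = 0, u_4 = 21, u_5 = 7, u_6 = 8, u_7 = 24, u_8 = 5, u_9 = 1, u_{10} = 12, u_{11} = 13, u_{12} = 4, u_{13} = 10, u_{14} = 6, u_{15} = 17, u_{16} = 18, u_{17} = 9, u_{18} = 15, u_{19} = 11, u_{20} = 22, u_{21} = 23, u_{22} = 14, u_{23} = 20, u_{24} = 16, u_{25} = 2.
The sequence repeats with period 25.
So u_{7192} = u_{0 + ((7192-0) mod 25)} = u_{17} = 9.

9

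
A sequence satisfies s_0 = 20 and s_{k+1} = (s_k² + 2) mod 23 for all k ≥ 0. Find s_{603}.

20

s_0 = 20,  s_1 = 11,  s_2 = 8,  s_3 = 20.
The sequence repeats with period 3.
So s_{603} = s_{0 + ((603-0) mod 3)} = s_0 = 20.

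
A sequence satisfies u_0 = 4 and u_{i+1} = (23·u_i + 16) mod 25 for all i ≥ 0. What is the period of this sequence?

We have u_0 = 4, u_1 = 8, u_2 = 0, u_3 = 16, u_4 = 9, u_5 = 23, u_6 = 20, u_7 = 1, u_8 = 14, u_9 = 13, u_{10} = 15, u_{11} = 11, u_{12} = 19, u_{13} = 3, u_{14} = 10, u_{15} = 21, u_{16} = 24, u_{17} = 18, u_{18} = 5, u_{19} = 6, u_{20} = 4.
The sequence repeats with period 20.

20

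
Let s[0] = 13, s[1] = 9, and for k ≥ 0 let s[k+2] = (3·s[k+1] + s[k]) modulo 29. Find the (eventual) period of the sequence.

28

Computing terms: s[0] = 13; s[1] = 9; s[2] = 11; s[3] = 13; s[4] = 21; s[5] = 18; s[6] = 17; s[7] = 11; s[8] = 21; s[9] = 16; s[10] = 11; s[11] = 20; s[12] = 13; s[13] = 1; s[14] = 16; s[15] = 20; s[16] = 18; s[17] = 16; s[18] = 8; s[19] = 11; s[20] = 12; s[21] = 18; s[22] = 8; s[23] = 13; s[24] = 18; s[25] = 9; s[26] = 16; s[27] = 28; s[28] = 13; s[29] = 9.
Since (s[28], s[29]) = (s[0], s[1]) = (13, 9) (two consecutive terms determine the rest), the sequence is periodic with period 28.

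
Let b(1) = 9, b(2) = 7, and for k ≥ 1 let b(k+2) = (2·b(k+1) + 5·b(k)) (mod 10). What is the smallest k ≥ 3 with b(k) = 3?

Listing terms: b(1) = 9, b(2) = 7, b(3) = 9, b(4) = 3, b(5) = 1, b(6) = 7, b(7) = 9.
Since (b(6), b(7)) = (b(2), b(3)) = (7, 9) (two consecutive terms determine the rest), the sequence is eventually periodic: after a pre-period of length 1 it cycles with period 4.
The value 3 first appears (with k ≥ 3) at b(4).

4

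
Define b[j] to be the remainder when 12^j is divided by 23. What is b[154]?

Computing terms: b[1] = 12,  b[2] = 6,  b[3] = 3,  b[4] = 13,  b[5] = 18,  b[6] = 9,  b[7] = 16,  b[8] = 8,  b[9] = 4,  b[10] = 2,  b[11] = 1,  b[12] = 12.
Since b[12] = b[1] = 12, the sequence is periodic with period 11.
So b[154] = b[1 + ((154-1) mod 11)] = b[11] = 1.

1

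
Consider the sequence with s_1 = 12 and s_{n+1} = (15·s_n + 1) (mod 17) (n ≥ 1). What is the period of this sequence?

Listing terms: s_1 = 12; s_2 = 11; s_3 = 13; s_4 = 9; s_5 = 0; s_6 = 1; s_7 = 16; s_8 = 3; s_9 = 12.
The sequence repeats with period 8.

8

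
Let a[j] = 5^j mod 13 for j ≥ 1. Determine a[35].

8

We have a[1] = 5,  a[2] = 12,  a[3] = 8,  a[4] = 1,  a[5] = 5.
Since a[5] = a[1] = 5, the sequence is periodic with period 4.
So a[35] = a[1 + ((35-1) mod 4)] = a[3] = 8.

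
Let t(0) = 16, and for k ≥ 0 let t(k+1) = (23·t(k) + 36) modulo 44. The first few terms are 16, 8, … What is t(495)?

We have t(0) = 16,  t(1) = 8,  t(2) = 0,  t(3) = 36,  t(4) = 28,  t(5) = 20,  t(6) = 12,  t(7) = 4,  t(8) = 40,  t(9) = 32,  t(10) = 24,  t(11) = 16.
The sequence repeats with period 11.
(495 - 0) mod 11 = 0, so t(495) = t(0) = 16.

16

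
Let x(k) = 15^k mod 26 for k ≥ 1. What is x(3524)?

9

Computing terms: x(1) = 15,  x(2) = 17,  x(3) = 21,  x(4) = 3,  x(5) = 19,  x(6) = 25,  x(7) = 11,  x(8) = 9,  x(9) = 5,  x(10) = 23,  x(11) = 7,  x(12) = 1,  x(13) = 15.
Since x(13) = x(1) = 15, the sequence is periodic with period 12.
(3524 - 1) mod 12 = 7, so x(3524) = x(8) = 9.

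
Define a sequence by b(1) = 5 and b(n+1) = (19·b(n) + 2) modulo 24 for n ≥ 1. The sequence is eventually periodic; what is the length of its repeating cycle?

6

We have b(1) = 5; b(2) = 1; b(3) = 21; b(4) = 17; b(5) = 13; b(6) = 9; b(7) = 5.
Since b(7) = b(1) = 5, the sequence is periodic with period 6.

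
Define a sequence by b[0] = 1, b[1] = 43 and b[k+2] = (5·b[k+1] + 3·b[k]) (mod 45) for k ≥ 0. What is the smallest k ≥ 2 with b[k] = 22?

21

Listing terms: b[0] = 1, b[1] = 43, b[2] = 38, b[3] = 4, b[4] = 44, b[5] = 7, b[6] = 32, b[7] = 1, b[8] = 11, b[9] = 13, b[10] = 8, b[11] = 34, b[12] = 14, b[13] = 37, b[14] = 2, b[15] = 31, b[16] = 26, b[17] = 43, b[18] = 23, b[19] = 19, b[20] = 29, b[21] = 22, b[22] = 17, b[23] = 16, b[24] = 41, b[25] = 28, b[26] = 38, b[27] = 4.
Since (b[26], b[27]) = (b[2], b[3]) = (38, 4) (two consecutive terms determine the rest), the sequence is eventually periodic: after a pre-period of length 2 it cycles with period 24.
The value 22 first appears (with k ≥ 2) at b[21].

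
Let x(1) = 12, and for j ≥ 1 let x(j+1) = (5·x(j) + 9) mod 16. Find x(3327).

6

We have x(1) = 12; x(2) = 5; x(3) = 2; x(4) = 3; x(5) = 8; x(6) = 1; x(7) = 14; x(8) = 15; x(9) = 4; x(10) = 13; x(11) = 10; x(12) = 11; x(13) = 0; x(14) = 9; x(15) = 6; x(16) = 7; x(17) = 12.
The sequence repeats with period 16.
So x(3327) = x(1 + ((3327-1) mod 16)) = x(15) = 6.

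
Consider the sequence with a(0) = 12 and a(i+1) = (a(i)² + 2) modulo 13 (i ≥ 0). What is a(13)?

3

Computing terms: a(0) = 12,  a(1) = 3,  a(2) = 11,  a(3) = 6,  a(4) = 12.
Since a(4) = a(0) = 12, the sequence is periodic with period 4.
So a(13) = a(0 + ((13-0) mod 4)) = a(1) = 3.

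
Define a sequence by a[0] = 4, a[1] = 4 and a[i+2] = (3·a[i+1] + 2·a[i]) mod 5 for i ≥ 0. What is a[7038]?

2

Computing terms: a[0] = 4, a[1] = 4, a[2] = 0, a[3] = 3, a[4] = 4, a[5] = 3, a[6] = 2, a[7] = 2, a[8] = 0, a[9] = 4, a[10] = 2, a[11] = 4, a[12] = 1, a[13] = 1, a[14] = 0, a[15] = 2, a[16] = 1, a[17] = 2, a[18] = 3, a[19] = 3, a[20] = 0, a[21] = 1, a[22] = 3, a[23] = 1, a[24] = 4, a[25] = 4.
The sequence repeats with period 24.
So a[7038] = a[0 + ((7038-0) mod 24)] = a[6] = 2.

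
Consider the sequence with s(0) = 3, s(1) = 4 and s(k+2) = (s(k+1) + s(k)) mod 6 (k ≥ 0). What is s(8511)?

Listing terms: s(0) = 3, s(1) = 4, s(2) = 1, s(3) = 5, s(4) = 0, s(5) = 5, s(6) = 5, s(7) = 4, s(8) = 3, s(9) = 1, s(10) = 4, s(11) = 5, s(12) = 3, s(13) = 2, s(14) = 5, s(15) = 1, s(16) = 0, s(17) = 1, s(18) = 1, s(19) = 2, s(20) = 3, s(21) = 5, s(22) = 2, s(23) = 1, s(24) = 3, s(25) = 4.
Since (s(24), s(25)) = (s(0), s(1)) = (3, 4) (two consecutive terms determine the rest), the sequence is periodic with period 24.
(8511 - 0) mod 24 = 15, so s(8511) = s(15) = 1.

1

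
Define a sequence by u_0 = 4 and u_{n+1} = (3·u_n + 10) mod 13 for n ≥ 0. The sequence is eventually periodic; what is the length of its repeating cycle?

3

u_0 = 4, u_1 = 9, u_2 = 11, u_3 = 4.
The sequence repeats with period 3.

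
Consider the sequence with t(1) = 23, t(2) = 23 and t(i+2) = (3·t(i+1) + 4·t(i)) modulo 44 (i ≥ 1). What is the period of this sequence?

We have t(1) = 23, t(2) = 23, t(3) = 29, t(4) = 3, t(5) = 37, t(6) = 35, t(7) = 33, t(8) = 19, t(9) = 13, t(10) = 27, t(11) = 1, t(12) = 23, t(13) = 29.
Since (t(12), t(13)) = (t(2), t(3)) = (23, 29) (two consecutive terms determine the rest), the sequence is eventually periodic: after a pre-period of length 1 it cycles with period 10.

10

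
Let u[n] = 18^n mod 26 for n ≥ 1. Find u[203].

u[1] = 18,  u[2] = 12,  u[3] = 8,  u[4] = 14,  u[5] = 18.
The sequence repeats with period 4.
(203 - 1) mod 4 = 2, so u[203] = u[3] = 8.

8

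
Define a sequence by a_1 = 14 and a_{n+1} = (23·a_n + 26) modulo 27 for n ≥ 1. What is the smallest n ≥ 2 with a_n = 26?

17

Listing terms: a_1 = 14, a_2 = 24, a_3 = 11, a_4 = 9, a_5 = 17, a_6 = 12, a_7 = 5, a_8 = 6, a_9 = 2, a_{10} = 18, a_{11} = 8, a_{12} = 21, a_{13} = 23, a_{14} = 15, a_{15} = 20, a_{16} = 0, a_{17} = 26, a_{18} = 3, a_{19} = 14.
Since a_{19} = a_1 = 14, the sequence is periodic with period 18.
The value 26 first appears (with n ≥ 2) at a_{17}.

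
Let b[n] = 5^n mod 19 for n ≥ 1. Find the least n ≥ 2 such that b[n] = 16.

b[1] = 5; b[2] = 6; b[3] = 11; b[4] = 17; b[5] = 9; b[6] = 7; b[7] = 16; b[8] = 4; b[9] = 1; b[10] = 5.
Since b[10] = b[1] = 5, the sequence is periodic with period 9.
The value 16 first appears (with n ≥ 2) at b[7].

7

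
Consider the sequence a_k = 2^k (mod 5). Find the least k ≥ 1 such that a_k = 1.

4

Listing terms: a_0 = 1; a_1 = 2; a_2 = 4; a_3 = 3; a_4 = 1.
Since a_4 = a_0 = 1, the sequence is periodic with period 4.
The value 1 next appears (with k ≥ 1) at a_4.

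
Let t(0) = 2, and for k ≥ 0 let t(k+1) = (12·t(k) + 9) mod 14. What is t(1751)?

7

t(0) = 2, t(1) = 5, t(2) = 13, t(3) = 11, t(4) = 1, t(5) = 7, t(6) = 9, t(7) = 5.
Since t(7) = t(1) = 5, the sequence is eventually periodic: after a pre-period of length 1 it cycles with period 6.
For k ≥ 1, t(k) depends only on (k - 1) mod 6. (1751 - 1) mod 6 = 4, so t(1751) = t(5) = 7.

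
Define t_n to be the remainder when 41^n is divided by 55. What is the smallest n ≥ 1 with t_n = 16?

We have t_0 = 1,  t_1 = 41,  t_2 = 31,  t_3 = 6,  t_4 = 26,  t_5 = 21,  t_6 = 36,  t_7 = 46,  t_8 = 16,  t_9 = 51,  t_{10} = 1.
Since t_{10} = t_0 = 1, the sequence is periodic with period 10.
The value 16 first appears (with n ≥ 1) at t_8.

8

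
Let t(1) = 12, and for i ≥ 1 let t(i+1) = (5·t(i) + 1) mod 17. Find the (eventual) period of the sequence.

We have t(1) = 12,  t(2) = 10,  t(3) = 0,  t(4) = 1,  t(5) = 6,  t(6) = 14,  t(7) = 3,  t(8) = 16,  t(9) = 13,  t(10) = 15,  t(11) = 8,  t(12) = 7,  t(13) = 2,  t(14) = 11,  t(15) = 5,  t(16) = 9,  t(17) = 12.
The sequence repeats with period 16.

16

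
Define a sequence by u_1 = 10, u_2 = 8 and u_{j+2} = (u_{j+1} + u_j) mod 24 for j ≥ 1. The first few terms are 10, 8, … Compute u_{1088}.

16

We have u_1 = 10,  u_2 = 8,  u_3 = 18,  u_4 = 2,  u_5 = 20,  u_6 = 22,  u_7 = 18,  u_8 = 16,  u_9 = 10,  u_{10} = 2,  u_{11} = 12,  u_{12} = 14,  u_{13} = 2,  u_{14} = 16,  u_{15} = 18,  u_{16} = 10,  u_{17} = 4,  u_{18} = 14,  u_{19} = 18,  u_{20} = 8,  u_{21} = 2,  u_{22} = 10,  u_{23} = 12,  u_{24} = 22,  u_{25} = 10,  u_{26} = 8.
Since (u_{25}, u_{26}) = (u_1, u_2) = (10, 8) (two consecutive terms determine the rest), the sequence is periodic with period 24.
(1088 - 1) mod 24 = 7, so u_{1088} = u_8 = 16.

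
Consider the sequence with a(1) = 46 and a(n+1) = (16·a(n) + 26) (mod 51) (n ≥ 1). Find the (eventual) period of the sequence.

6

We have a(1) = 46,  a(2) = 48,  a(3) = 29,  a(4) = 31,  a(5) = 12,  a(6) = 14,  a(7) = 46.
The sequence repeats with period 6.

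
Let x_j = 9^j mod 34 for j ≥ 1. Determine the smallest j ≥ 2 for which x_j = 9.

We have x_1 = 9, x_2 = 13, x_3 = 15, x_4 = 33, x_5 = 25, x_6 = 21, x_7 = 19, x_8 = 1, x_9 = 9.
Since x_9 = x_1 = 9, the sequence is periodic with period 8.
The value 9 next appears (with j ≥ 2) at x_9.

9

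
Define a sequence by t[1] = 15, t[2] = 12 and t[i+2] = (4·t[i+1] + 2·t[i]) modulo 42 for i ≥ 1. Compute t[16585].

Listing terms: t[1] = 15, t[2] = 12, t[3] = 36, t[4] = 0, t[5] = 30, t[6] = 36, t[7] = 36, t[8] = 6, t[9] = 12, t[10] = 18, t[11] = 12, t[12] = 0, t[13] = 24, t[14] = 12, t[15] = 12, t[16] = 30, t[17] = 18, t[18] = 6, t[19] = 18, t[20] = 0, t[21] = 36, t[22] = 18, t[23] = 18, t[24] = 24, t[25] = 6, t[26] = 30, t[27] = 6, t[28] = 0, t[29] = 12, t[30] = 6, t[31] = 6, t[32] = 36, t[33] = 30, t[34] = 24, t[35] = 30, t[36] = 0, t[37] = 18, t[38] = 30, t[39] = 30, t[40] = 12, t[41] = 24, t[42] = 36, t[43] = 24, t[44] = 0, t[45] = 6, t[46] = 24, t[47] = 24, t[48] = 18, t[49] = 36, t[50] = 12, t[51] = 36.
Since (t[50], t[51]) = (t[2], t[3]) = (12, 36) (two consecutive terms determine the rest), the sequence is eventually periodic: after a pre-period of length 1 it cycles with period 48.
For i ≥ 2, t[i] depends only on (i - 2) mod 48. (16585 - 2) mod 48 = 23, so t[16585] = t[25] = 6.

6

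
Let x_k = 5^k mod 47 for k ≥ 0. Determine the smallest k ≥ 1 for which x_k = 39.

31

x_0 = 1; x_1 = 5; x_2 = 25; x_3 = 31; x_4 = 14; x_5 = 23; x_6 = 21; x_7 = 11; x_8 = 8; x_9 = 40; x_{10} = 12; x_{11} = 13; x_{12} = 18; x_{13} = 43; x_{14} = 27; x_{15} = 41; x_{16} = 17; x_{17} = 38; x_{18} = 2; x_{19} = 10; x_{20} = 3; x_{21} = 15; x_{22} = 28; x_{23} = 46; x_{24} = 42; x_{25} = 22; x_{26} = 16; x_{27} = 33; x_{28} = 24; x_{29} = 26; x_{30} = 36; x_{31} = 39; x_{32} = 7; x_{33} = 35; x_{34} = 34; x_{35} = 29; x_{36} = 4; x_{37} = 20; x_{38} = 6; x_{39} = 30; x_{40} = 9; x_{41} = 45; x_{42} = 37; x_{43} = 44; x_{44} = 32; x_{45} = 19; x_{46} = 1.
The sequence repeats with period 46.
The value 39 first appears (with k ≥ 1) at x_{31}.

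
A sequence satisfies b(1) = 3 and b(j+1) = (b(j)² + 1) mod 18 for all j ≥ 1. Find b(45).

11

Listing terms: b(1) = 3,  b(2) = 10,  b(3) = 11,  b(4) = 14,  b(5) = 17,  b(6) = 2,  b(7) = 5,  b(8) = 8,  b(9) = 11.
Since b(9) = b(3) = 11, the sequence is eventually periodic: after a pre-period of length 2 it cycles with period 6.
For j ≥ 3, b(j) depends only on (j - 3) mod 6. (45 - 3) mod 6 = 0, so b(45) = b(3) = 11.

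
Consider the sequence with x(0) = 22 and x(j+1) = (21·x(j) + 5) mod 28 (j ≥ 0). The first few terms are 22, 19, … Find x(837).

19

We have x(0) = 22, x(1) = 19, x(2) = 12, x(3) = 5, x(4) = 26, x(5) = 19.
Since x(5) = x(1) = 19, the sequence is eventually periodic: after a pre-period of length 1 it cycles with period 4.
For j ≥ 1, x(j) depends only on (j - 1) mod 4. (837 - 1) mod 4 = 0, so x(837) = x(1) = 19.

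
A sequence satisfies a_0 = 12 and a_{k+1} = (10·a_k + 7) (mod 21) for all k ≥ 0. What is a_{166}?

a_0 = 12; a_1 = 1; a_2 = 17; a_3 = 9; a_4 = 13; a_5 = 11; a_6 = 12.
The sequence repeats with period 6.
So a_{166} = a_{0 + ((166-0) mod 6)} = a_4 = 13.

13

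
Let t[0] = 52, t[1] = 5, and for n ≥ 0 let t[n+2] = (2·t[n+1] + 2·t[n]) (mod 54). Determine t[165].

22

We have t[0] = 52,  t[1] = 5,  t[2] = 6,  t[3] = 22,  t[4] = 2,  t[5] = 48,  t[6] = 46,  t[7] = 26,  t[8] = 36,  t[9] = 16,  t[10] = 50,  t[11] = 24,  t[12] = 40,  t[13] = 20,  t[14] = 12,  t[15] = 10,  t[16] = 44,  t[17] = 0,  t[18] = 34,  t[19] = 14,  t[20] = 42,  t[21] = 4,  t[22] = 38,  t[23] = 30,  t[24] = 28,  t[25] = 8,  t[26] = 18,  t[27] = 52,  t[28] = 32,  t[29] = 6,  t[30] = 22.
Since (t[29], t[30]) = (t[2], t[3]) = (6, 22) (two consecutive terms determine the rest), the sequence is eventually periodic: after a pre-period of length 2 it cycles with period 27.
For n ≥ 2, t[n] depends only on (n - 2) mod 27. (165 - 2) mod 27 = 1, so t[165] = t[3] = 22.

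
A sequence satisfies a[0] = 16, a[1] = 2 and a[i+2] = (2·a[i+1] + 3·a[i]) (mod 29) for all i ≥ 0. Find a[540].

14

Listing terms: a[0] = 16,  a[1] = 2,  a[2] = 23,  a[3] = 23,  a[4] = 28,  a[5] = 9,  a[6] = 15,  a[7] = 28,  a[8] = 14,  a[9] = 25,  a[10] = 5,  a[11] = 27,  a[12] = 11,  a[13] = 16,  a[14] = 7,  a[15] = 4,  a[16] = 0,  a[17] = 12,  a[18] = 24,  a[19] = 26,  a[20] = 8,  a[21] = 7,  a[22] = 9,  a[23] = 10,  a[24] = 18,  a[25] = 8,  a[26] = 12,  a[27] = 19,  a[28] = 16,  a[29] = 2.
Since (a[28], a[29]) = (a[0], a[1]) = (16, 2) (two consecutive terms determine the rest), the sequence is periodic with period 28.
(540 - 0) mod 28 = 8, so a[540] = a[8] = 14.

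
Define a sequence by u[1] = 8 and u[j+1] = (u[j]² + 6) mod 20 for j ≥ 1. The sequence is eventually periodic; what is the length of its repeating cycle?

Listing terms: u[1] = 8,  u[2] = 10,  u[3] = 6,  u[4] = 2,  u[5] = 10.
Since u[5] = u[2] = 10, the sequence is eventually periodic: after a pre-period of length 1 it cycles with period 3.

3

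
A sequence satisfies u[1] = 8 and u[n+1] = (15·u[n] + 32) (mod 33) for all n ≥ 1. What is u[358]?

2

We have u[1] = 8, u[2] = 20, u[3] = 2, u[4] = 29, u[5] = 5, u[6] = 8.
The sequence repeats with period 5.
So u[358] = u[1 + ((358-1) mod 5)] = u[3] = 2.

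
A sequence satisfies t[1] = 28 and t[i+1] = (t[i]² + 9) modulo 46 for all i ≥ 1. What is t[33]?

10

t[1] = 28,  t[2] = 11,  t[3] = 38,  t[4] = 27,  t[5] = 2,  t[6] = 13,  t[7] = 40,  t[8] = 45,  t[9] = 10,  t[10] = 17,  t[11] = 22,  t[12] = 33,  t[13] = 40.
Since t[13] = t[7] = 40, the sequence is eventually periodic: after a pre-period of length 6 it cycles with period 6.
For i ≥ 7, t[i] depends only on (i - 7) mod 6. (33 - 7) mod 6 = 2, so t[33] = t[9] = 10.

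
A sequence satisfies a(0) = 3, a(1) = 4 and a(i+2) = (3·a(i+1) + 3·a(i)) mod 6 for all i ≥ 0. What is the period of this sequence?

3

a(0) = 3, a(1) = 4, a(2) = 3, a(3) = 3, a(4) = 0, a(5) = 3, a(6) = 3.
Since (a(5), a(6)) = (a(2), a(3)) = (3, 3) (two consecutive terms determine the rest), the sequence is eventually periodic: after a pre-period of length 2 it cycles with period 3.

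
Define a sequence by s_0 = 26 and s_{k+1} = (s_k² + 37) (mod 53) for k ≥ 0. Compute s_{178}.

Listing terms: s_0 = 26, s_1 = 24, s_2 = 30, s_3 = 36, s_4 = 8, s_5 = 48, s_6 = 9, s_7 = 12, s_8 = 22, s_9 = 44, s_{10} = 12.
Since s_{10} = s_7 = 12, the sequence is eventually periodic: after a pre-period of length 7 it cycles with period 3.
For k ≥ 7, s_k depends only on (k - 7) mod 3. (178 - 7) mod 3 = 0, so s_{178} = s_7 = 12.

12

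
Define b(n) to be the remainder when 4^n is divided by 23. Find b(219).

6

Computing terms: b(1) = 4, b(2) = 16, b(3) = 18, b(4) = 3, b(5) = 12, b(6) = 2, b(7) = 8, b(8) = 9, b(9) = 13, b(10) = 6, b(11) = 1, b(12) = 4.
The sequence repeats with period 11.
(219 - 1) mod 11 = 9, so b(219) = b(10) = 6.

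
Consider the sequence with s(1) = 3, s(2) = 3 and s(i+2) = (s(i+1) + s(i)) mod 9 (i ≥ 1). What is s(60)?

0

We have s(1) = 3; s(2) = 3; s(3) = 6; s(4) = 0; s(5) = 6; s(6) = 6; s(7) = 3; s(8) = 0; s(9) = 3; s(10) = 3.
Since (s(9), s(10)) = (s(1), s(2)) = (3, 3) (two consecutive terms determine the rest), the sequence is periodic with period 8.
(60 - 1) mod 8 = 3, so s(60) = s(4) = 0.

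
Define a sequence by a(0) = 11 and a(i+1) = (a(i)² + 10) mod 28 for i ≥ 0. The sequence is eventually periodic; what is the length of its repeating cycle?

3

a(0) = 11; a(1) = 19; a(2) = 7; a(3) = 3; a(4) = 19.
Since a(4) = a(1) = 19, the sequence is eventually periodic: after a pre-period of length 1 it cycles with period 3.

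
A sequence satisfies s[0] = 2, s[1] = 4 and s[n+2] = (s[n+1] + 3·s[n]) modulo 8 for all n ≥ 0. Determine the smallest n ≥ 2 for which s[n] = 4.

4

We have s[0] = 2; s[1] = 4; s[2] = 2; s[3] = 6; s[4] = 4; s[5] = 6; s[6] = 2; s[7] = 4.
Since (s[6], s[7]) = (s[0], s[1]) = (2, 4) (two consecutive terms determine the rest), the sequence is periodic with period 6.
The value 4 first appears (with n ≥ 2) at s[4].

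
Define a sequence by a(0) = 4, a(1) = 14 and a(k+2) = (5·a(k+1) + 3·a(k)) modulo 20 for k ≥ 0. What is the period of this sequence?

24

We have a(0) = 4; a(1) = 14; a(2) = 2; a(3) = 12; a(4) = 6; a(5) = 6; a(6) = 8; a(7) = 18; a(8) = 14; a(9) = 4; a(10) = 2; a(11) = 2; a(12) = 16; a(13) = 6; a(14) = 18; a(15) = 8; a(16) = 14; a(17) = 14; a(18) = 12; a(19) = 2; a(20) = 6; a(21) = 16; a(22) = 18; a(23) = 18; a(24) = 4; a(25) = 14.
The sequence repeats with period 24.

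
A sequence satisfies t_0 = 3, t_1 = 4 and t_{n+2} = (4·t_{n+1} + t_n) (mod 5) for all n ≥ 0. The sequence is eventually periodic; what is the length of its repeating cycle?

20

Computing terms: t_0 = 3, t_1 = 4, t_2 = 4, t_3 = 0, t_4 = 4, t_5 = 1, t_6 = 3, t_7 = 3, t_8 = 0, t_9 = 3, t_{10} = 2, t_{11} = 1, t_{12} = 1, t_{13} = 0, t_{14} = 1, t_{15} = 4, t_{16} = 2, t_{17} = 2, t_{18} = 0, t_{19} = 2, t_{20} = 3, t_{21} = 4.
The sequence repeats with period 20.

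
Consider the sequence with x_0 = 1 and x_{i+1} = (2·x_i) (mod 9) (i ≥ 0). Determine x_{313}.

2

x_0 = 1; x_1 = 2; x_2 = 4; x_3 = 8; x_4 = 7; x_5 = 5; x_6 = 1.
Since x_6 = x_0 = 1, the sequence is periodic with period 6.
So x_{313} = x_{0 + ((313-0) mod 6)} = x_1 = 2.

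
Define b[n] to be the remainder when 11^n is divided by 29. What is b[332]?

7

We have b[1] = 11; b[2] = 5; b[3] = 26; b[4] = 25; b[5] = 14; b[6] = 9; b[7] = 12; b[8] = 16; b[9] = 2; b[10] = 22; b[11] = 10; b[12] = 23; b[13] = 21; b[14] = 28; b[15] = 18; b[16] = 24; b[17] = 3; b[18] = 4; b[19] = 15; b[20] = 20; b[21] = 17; b[22] = 13; b[23] = 27; b[24] = 7; b[25] = 19; b[26] = 6; b[27] = 8; b[28] = 1; b[29] = 11.
The sequence repeats with period 28.
So b[332] = b[1 + ((332-1) mod 28)] = b[24] = 7.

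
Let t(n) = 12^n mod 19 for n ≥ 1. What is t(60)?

1

Listing terms: t(1) = 12,  t(2) = 11,  t(3) = 18,  t(4) = 7,  t(5) = 8,  t(6) = 1,  t(7) = 12.
Since t(7) = t(1) = 12, the sequence is periodic with period 6.
So t(60) = t(1 + ((60-1) mod 6)) = t(6) = 1.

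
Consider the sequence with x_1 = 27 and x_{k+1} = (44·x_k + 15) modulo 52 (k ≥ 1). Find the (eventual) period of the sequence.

Computing terms: x_1 = 27; x_2 = 7; x_3 = 11; x_4 = 31; x_5 = 27.
The sequence repeats with period 4.

4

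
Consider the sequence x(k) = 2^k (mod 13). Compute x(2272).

Computing terms: x(0) = 1,  x(1) = 2,  x(2) = 4,  x(3) = 8,  x(4) = 3,  x(5) = 6,  x(6) = 12,  x(7) = 11,  x(8) = 9,  x(9) = 5,  x(10) = 10,  x(11) = 7,  x(12) = 1.
Since x(12) = x(0) = 1, the sequence is periodic with period 12.
So x(2272) = x(0 + ((2272-0) mod 12)) = x(4) = 3.

3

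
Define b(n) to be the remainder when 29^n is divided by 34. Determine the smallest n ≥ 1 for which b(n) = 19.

We have b(0) = 1; b(1) = 29; b(2) = 25; b(3) = 11; b(4) = 13; b(5) = 3; b(6) = 19; b(7) = 7; b(8) = 33; b(9) = 5; b(10) = 9; b(11) = 23; b(12) = 21; b(13) = 31; b(14) = 15; b(15) = 27; b(16) = 1.
The sequence repeats with period 16.
The value 19 first appears (with n ≥ 1) at b(6).

6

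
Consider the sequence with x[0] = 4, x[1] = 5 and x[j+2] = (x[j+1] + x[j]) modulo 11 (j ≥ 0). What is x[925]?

Computing terms: x[0] = 4, x[1] = 5, x[2] = 9, x[3] = 3, x[4] = 1, x[5] = 4, x[6] = 5.
The sequence repeats with period 5.
(925 - 0) mod 5 = 0, so x[925] = x[0] = 4.

4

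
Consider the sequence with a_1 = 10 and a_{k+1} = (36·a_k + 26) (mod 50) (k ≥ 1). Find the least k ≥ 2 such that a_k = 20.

11

Listing terms: a_1 = 10; a_2 = 36; a_3 = 22; a_4 = 18; a_5 = 24; a_6 = 40; a_7 = 16; a_8 = 2; a_9 = 48; a_{10} = 4; a_{11} = 20; a_{12} = 46; a_{13} = 32; a_{14} = 28; a_{15} = 34; a_{16} = 0; a_{17} = 26; a_{18} = 12; a_{19} = 8; a_{20} = 14; a_{21} = 30; a_{22} = 6; a_{23} = 42; a_{24} = 38; a_{25} = 44; a_{26} = 10.
Since a_{26} = a_1 = 10, the sequence is periodic with period 25.
The value 20 first appears (with k ≥ 2) at a_{11}.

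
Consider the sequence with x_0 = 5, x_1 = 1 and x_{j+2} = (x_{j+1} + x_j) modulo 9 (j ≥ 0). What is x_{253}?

8

x_0 = 5, x_1 = 1, x_2 = 6, x_3 = 7, x_4 = 4, x_5 = 2, x_6 = 6, x_7 = 8, x_8 = 5, x_9 = 4, x_{10} = 0, x_{11} = 4, x_{12} = 4, x_{13} = 8, x_{14} = 3, x_{15} = 2, x_{16} = 5, x_{17} = 7, x_{18} = 3, x_{19} = 1, x_{20} = 4, x_{21} = 5, x_{22} = 0, x_{23} = 5, x_{24} = 5, x_{25} = 1.
The sequence repeats with period 24.
(253 - 0) mod 24 = 13, so x_{253} = x_{13} = 8.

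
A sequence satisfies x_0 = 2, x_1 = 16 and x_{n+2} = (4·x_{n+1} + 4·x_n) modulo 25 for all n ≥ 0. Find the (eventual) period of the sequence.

Computing terms: x_0 = 2; x_1 = 16; x_2 = 22; x_3 = 2; x_4 = 21; x_5 = 17; x_6 = 2; x_7 = 1; x_8 = 12; x_9 = 2; x_{10} = 6; x_{11} = 7; x_{12} = 2; x_{13} = 11; x_{14} = 2; x_{15} = 2; x_{16} = 16.
Since (x_{15}, x_{16}) = (x_0, x_1) = (2, 16) (two consecutive terms determine the rest), the sequence is periodic with period 15.

15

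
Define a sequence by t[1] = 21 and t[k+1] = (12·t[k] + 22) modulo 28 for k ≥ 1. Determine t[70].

Listing terms: t[1] = 21,  t[2] = 22,  t[3] = 6,  t[4] = 10,  t[5] = 2,  t[6] = 18,  t[7] = 14,  t[8] = 22.
Since t[8] = t[2] = 22, the sequence is eventually periodic: after a pre-period of length 1 it cycles with period 6.
For k ≥ 2, t[k] depends only on (k - 2) mod 6. (70 - 2) mod 6 = 2, so t[70] = t[4] = 10.

10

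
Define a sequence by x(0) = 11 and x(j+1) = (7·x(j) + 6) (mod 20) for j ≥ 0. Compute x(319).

15

Listing terms: x(0) = 11, x(1) = 3, x(2) = 7, x(3) = 15, x(4) = 11.
The sequence repeats with period 4.
(319 - 0) mod 4 = 3, so x(319) = x(3) = 15.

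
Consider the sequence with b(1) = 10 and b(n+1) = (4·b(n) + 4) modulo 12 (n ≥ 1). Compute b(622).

4

We have b(1) = 10; b(2) = 8; b(3) = 0; b(4) = 4; b(5) = 8.
Since b(5) = b(2) = 8, the sequence is eventually periodic: after a pre-period of length 1 it cycles with period 3.
For n ≥ 2, b(n) depends only on (n - 2) mod 3. (622 - 2) mod 3 = 2, so b(622) = b(4) = 4.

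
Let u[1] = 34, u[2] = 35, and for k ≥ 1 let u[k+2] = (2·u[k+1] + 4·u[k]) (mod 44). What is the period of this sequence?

10

Listing terms: u[1] = 34; u[2] = 35; u[3] = 30; u[4] = 24; u[5] = 36; u[6] = 36; u[7] = 40; u[8] = 4; u[9] = 36; u[10] = 0; u[11] = 12; u[12] = 24; u[13] = 8; u[14] = 24; u[15] = 36.
Since (u[14], u[15]) = (u[4], u[5]) = (24, 36) (two consecutive terms determine the rest), the sequence is eventually periodic: after a pre-period of length 3 it cycles with period 10.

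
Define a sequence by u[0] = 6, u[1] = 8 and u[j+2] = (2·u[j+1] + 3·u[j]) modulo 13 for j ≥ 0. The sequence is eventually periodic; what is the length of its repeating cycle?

Listing terms: u[0] = 6; u[1] = 8; u[2] = 8; u[3] = 1; u[4] = 0; u[5] = 3; u[6] = 6; u[7] = 8.
Since (u[6], u[7]) = (u[0], u[1]) = (6, 8) (two consecutive terms determine the rest), the sequence is periodic with period 6.

6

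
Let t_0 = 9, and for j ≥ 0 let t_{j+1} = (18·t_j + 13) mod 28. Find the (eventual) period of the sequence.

3

We have t_0 = 9, t_1 = 7, t_2 = 27, t_3 = 23, t_4 = 7.
Since t_4 = t_1 = 7, the sequence is eventually periodic: after a pre-period of length 1 it cycles with period 3.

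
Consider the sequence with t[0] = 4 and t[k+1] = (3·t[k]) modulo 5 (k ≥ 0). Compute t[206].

1

Listing terms: t[0] = 4; t[1] = 2; t[2] = 1; t[3] = 3; t[4] = 4.
The sequence repeats with period 4.
(206 - 0) mod 4 = 2, so t[206] = t[2] = 1.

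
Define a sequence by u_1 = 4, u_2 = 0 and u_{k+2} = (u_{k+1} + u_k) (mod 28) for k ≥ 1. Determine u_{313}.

24

Computing terms: u_1 = 4, u_2 = 0, u_3 = 4, u_4 = 4, u_5 = 8, u_6 = 12, u_7 = 20, u_8 = 4, u_9 = 24, u_{10} = 0, u_{11} = 24, u_{12} = 24, u_{13} = 20, u_{14} = 16, u_{15} = 8, u_{16} = 24, u_{17} = 4, u_{18} = 0.
Since (u_{17}, u_{18}) = (u_1, u_2) = (4, 0) (two consecutive terms determine the rest), the sequence is periodic with period 16.
(313 - 1) mod 16 = 8, so u_{313} = u_9 = 24.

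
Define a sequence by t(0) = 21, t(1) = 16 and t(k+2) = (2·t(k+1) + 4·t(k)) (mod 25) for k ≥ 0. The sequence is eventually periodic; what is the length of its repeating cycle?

We have t(0) = 21, t(1) = 16, t(2) = 16, t(3) = 21, t(4) = 6, t(5) = 21, t(6) = 16.
The sequence repeats with period 5.

5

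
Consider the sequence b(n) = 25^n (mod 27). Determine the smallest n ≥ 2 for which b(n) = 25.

b(1) = 25; b(2) = 4; b(3) = 19; b(4) = 16; b(5) = 22; b(6) = 10; b(7) = 7; b(8) = 13; b(9) = 1; b(10) = 25.
Since b(10) = b(1) = 25, the sequence is periodic with period 9.
The value 25 next appears (with n ≥ 2) at b(10).

10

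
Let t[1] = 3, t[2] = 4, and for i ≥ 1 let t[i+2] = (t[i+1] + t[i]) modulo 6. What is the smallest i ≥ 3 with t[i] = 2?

Computing terms: t[1] = 3,  t[2] = 4,  t[3] = 1,  t[4] = 5,  t[5] = 0,  t[6] = 5,  t[7] = 5,  t[8] = 4,  t[9] = 3,  t[10] = 1,  t[11] = 4,  t[12] = 5,  t[13] = 3,  t[14] = 2,  t[15] = 5,  t[16] = 1,  t[17] = 0,  t[18] = 1,  t[19] = 1,  t[20] = 2,  t[21] = 3,  t[22] = 5,  t[23] = 2,  t[24] = 1,  t[25] = 3,  t[26] = 4.
The sequence repeats with period 24.
The value 2 first appears (with i ≥ 3) at t[14].

14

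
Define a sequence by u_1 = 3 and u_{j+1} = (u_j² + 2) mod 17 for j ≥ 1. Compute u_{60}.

1

Computing terms: u_1 = 3,  u_2 = 11,  u_3 = 4,  u_4 = 1,  u_5 = 3.
The sequence repeats with period 4.
So u_{60} = u_{1 + ((60-1) mod 4)} = u_4 = 1.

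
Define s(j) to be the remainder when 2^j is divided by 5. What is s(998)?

4

Computing terms: s(1) = 2, s(2) = 4, s(3) = 3, s(4) = 1, s(5) = 2.
The sequence repeats with period 4.
(998 - 1) mod 4 = 1, so s(998) = s(2) = 4.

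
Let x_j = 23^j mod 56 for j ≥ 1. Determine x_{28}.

9

Listing terms: x_1 = 23,  x_2 = 25,  x_3 = 15,  x_4 = 9,  x_5 = 39,  x_6 = 1,  x_7 = 23.
The sequence repeats with period 6.
So x_{28} = x_{1 + ((28-1) mod 6)} = x_4 = 9.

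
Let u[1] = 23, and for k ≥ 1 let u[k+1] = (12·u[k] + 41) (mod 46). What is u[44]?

Listing terms: u[1] = 23,  u[2] = 41,  u[3] = 27,  u[4] = 43,  u[5] = 5,  u[6] = 9,  u[7] = 11,  u[8] = 35,  u[9] = 1,  u[10] = 7,  u[11] = 33,  u[12] = 23.
Since u[12] = u[1] = 23, the sequence is periodic with period 11.
(44 - 1) mod 11 = 10, so u[44] = u[11] = 33.

33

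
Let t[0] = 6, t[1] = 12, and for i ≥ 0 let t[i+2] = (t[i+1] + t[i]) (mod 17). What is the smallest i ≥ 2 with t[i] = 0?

Computing terms: t[0] = 6,  t[1] = 12,  t[2] = 1,  t[3] = 13,  t[4] = 14,  t[5] = 10,  t[6] = 7,  t[7] = 0,  t[8] = 7,  t[9] = 7,  t[10] = 14,  t[11] = 4,  t[12] = 1,  t[13] = 5,  t[14] = 6,  t[15] = 11,  t[16] = 0,  t[17] = 11,  t[18] = 11,  t[19] = 5,  t[20] = 16,  t[21] = 4,  t[22] = 3,  t[23] = 7,  t[24] = 10,  t[25] = 0,  t[26] = 10,  t[27] = 10,  t[28] = 3,  t[29] = 13,  t[30] = 16,  t[31] = 12,  t[32] = 11,  t[33] = 6,  t[34] = 0,  t[35] = 6,  t[36] = 6,  t[37] = 12.
The sequence repeats with period 36.
The value 0 first appears (with i ≥ 2) at t[7].

7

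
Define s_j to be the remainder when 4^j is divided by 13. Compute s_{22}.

9

We have s_1 = 4; s_2 = 3; s_3 = 12; s_4 = 9; s_5 = 10; s_6 = 1; s_7 = 4.
The sequence repeats with period 6.
(22 - 1) mod 6 = 3, so s_{22} = s_4 = 9.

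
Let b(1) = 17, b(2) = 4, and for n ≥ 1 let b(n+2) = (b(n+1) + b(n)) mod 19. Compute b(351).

1

We have b(1) = 17,  b(2) = 4,  b(3) = 2,  b(4) = 6,  b(5) = 8,  b(6) = 14,  b(7) = 3,  b(8) = 17,  b(9) = 1,  b(10) = 18,  b(11) = 0,  b(12) = 18,  b(13) = 18,  b(14) = 17,  b(15) = 16,  b(16) = 14,  b(17) = 11,  b(18) = 6,  b(19) = 17,  b(20) = 4.
Since (b(19), b(20)) = (b(1), b(2)) = (17, 4) (two consecutive terms determine the rest), the sequence is periodic with period 18.
So b(351) = b(1 + ((351-1) mod 18)) = b(9) = 1.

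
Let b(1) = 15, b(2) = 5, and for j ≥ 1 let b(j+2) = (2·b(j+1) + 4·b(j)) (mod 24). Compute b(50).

Computing terms: b(1) = 15,  b(2) = 5,  b(3) = 22,  b(4) = 16,  b(5) = 0,  b(6) = 16,  b(7) = 8,  b(8) = 8,  b(9) = 0,  b(10) = 8,  b(11) = 16,  b(12) = 16,  b(13) = 0.
Since (b(12), b(13)) = (b(4), b(5)) = (16, 0) (two consecutive terms determine the rest), the sequence is eventually periodic: after a pre-period of length 3 it cycles with period 8.
For j ≥ 4, b(j) depends only on (j - 4) mod 8. (50 - 4) mod 8 = 6, so b(50) = b(10) = 8.

8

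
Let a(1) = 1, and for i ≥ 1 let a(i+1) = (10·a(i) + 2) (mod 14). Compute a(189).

10

We have a(1) = 1; a(2) = 12; a(3) = 10; a(4) = 4; a(5) = 0; a(6) = 2; a(7) = 8; a(8) = 12.
Since a(8) = a(2) = 12, the sequence is eventually periodic: after a pre-period of length 1 it cycles with period 6.
For i ≥ 2, a(i) depends only on (i - 2) mod 6. (189 - 2) mod 6 = 1, so a(189) = a(3) = 10.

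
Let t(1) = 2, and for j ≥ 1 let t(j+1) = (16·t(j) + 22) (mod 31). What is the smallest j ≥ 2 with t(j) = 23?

2

We have t(1) = 2, t(2) = 23, t(3) = 18, t(4) = 0, t(5) = 22, t(6) = 2.
Since t(6) = t(1) = 2, the sequence is periodic with period 5.
The value 23 first appears (with j ≥ 2) at t(2).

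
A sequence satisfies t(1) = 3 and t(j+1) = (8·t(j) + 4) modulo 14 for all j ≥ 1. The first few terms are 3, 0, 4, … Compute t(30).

0

Listing terms: t(1) = 3; t(2) = 0; t(3) = 4; t(4) = 8; t(5) = 12; t(6) = 2; t(7) = 6; t(8) = 10; t(9) = 0.
Since t(9) = t(2) = 0, the sequence is eventually periodic: after a pre-period of length 1 it cycles with period 7.
For j ≥ 2, t(j) depends only on (j - 2) mod 7. (30 - 2) mod 7 = 0, so t(30) = t(2) = 0.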